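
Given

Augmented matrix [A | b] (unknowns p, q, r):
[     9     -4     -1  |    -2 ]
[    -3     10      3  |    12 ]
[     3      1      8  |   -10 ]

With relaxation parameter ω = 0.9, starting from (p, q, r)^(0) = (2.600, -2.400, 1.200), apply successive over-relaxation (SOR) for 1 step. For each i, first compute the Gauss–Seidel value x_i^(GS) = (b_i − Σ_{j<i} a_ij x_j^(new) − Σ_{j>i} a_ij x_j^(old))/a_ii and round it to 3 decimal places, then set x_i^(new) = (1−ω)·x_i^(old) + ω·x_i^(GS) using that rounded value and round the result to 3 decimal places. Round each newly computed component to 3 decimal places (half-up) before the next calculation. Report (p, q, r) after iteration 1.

Iteration 1:
  p: GS value = (-2 - (-4)·-2.400 - (-1)·1.200) / (9) = -1.156;  p ← (1−ω)·2.600 + ω·-1.156 = -0.780
  q: GS value = (12 - (-3)·-0.780 - (3)·1.200) / (10) = 0.606;  q ← (1−ω)·-2.400 + ω·0.606 = 0.305
  r: GS value = (-10 - (3)·-0.780 - (1)·0.305) / (8) = -0.996;  r ← (1−ω)·1.200 + ω·-0.996 = -0.776

(-0.780, 0.305, -0.776)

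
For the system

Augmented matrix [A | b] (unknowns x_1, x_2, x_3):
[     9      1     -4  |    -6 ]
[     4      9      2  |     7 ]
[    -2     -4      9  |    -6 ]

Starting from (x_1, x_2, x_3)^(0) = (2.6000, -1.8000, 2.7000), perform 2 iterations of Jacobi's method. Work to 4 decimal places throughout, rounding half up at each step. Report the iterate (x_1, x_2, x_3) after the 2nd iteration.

(-0.9531, 0.6494, -0.9383)

Iteration 1:
  x_1 = (-6 - (1)·-1.8000 - (-4)·2.7000) / (9) = 0.7333
  x_2 = (7 - (4)·2.6000 - (2)·2.7000) / (9) = -0.9778
  x_3 = (-6 - (-2)·2.6000 - (-4)·-1.8000) / (9) = -0.8889
Iteration 2:
  x_1 = (-6 - (1)·-0.9778 - (-4)·-0.8889) / (9) = -0.9531
  x_2 = (7 - (4)·0.7333 - (2)·-0.8889) / (9) = 0.6494
  x_3 = (-6 - (-2)·0.7333 - (-4)·-0.9778) / (9) = -0.9383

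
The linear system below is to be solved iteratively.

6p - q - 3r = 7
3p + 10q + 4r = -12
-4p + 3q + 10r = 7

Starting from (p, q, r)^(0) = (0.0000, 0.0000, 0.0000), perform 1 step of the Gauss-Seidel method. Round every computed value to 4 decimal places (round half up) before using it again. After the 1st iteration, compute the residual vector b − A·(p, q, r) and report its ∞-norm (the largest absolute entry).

Iteration 1:
  p = (7 - (-1)·0.0000 - (-3)·0.0000) / (6) = 1.1667
  q = (-12 - (3)·1.1667 - (4)·0.0000) / (10) = -1.5500
  r = (7 - (-4)·1.1667 - (3)·-1.5500) / (10) = 1.6317
Residual b − A·x = (3.3449, -6.5269, -0.0002); ∞-norm = 6.5269

6.5269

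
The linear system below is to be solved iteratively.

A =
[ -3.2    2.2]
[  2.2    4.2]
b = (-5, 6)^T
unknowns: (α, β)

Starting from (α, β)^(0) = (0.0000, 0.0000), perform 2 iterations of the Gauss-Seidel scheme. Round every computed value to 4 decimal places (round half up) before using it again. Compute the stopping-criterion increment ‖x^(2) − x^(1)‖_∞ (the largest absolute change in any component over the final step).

Iteration 1:
  α = (-5 - (2.2)·0.0000) / (-3.2) = 1.5625
  β = (6 - (2.2)·1.5625) / (4.2) = 0.6101
Iteration 2:
  α = (-5 - (2.2)·0.6101) / (-3.2) = 1.9819
  β = (6 - (2.2)·1.9819) / (4.2) = 0.3904
Change: (0.4194, -0.2197) → max |·| = 0.4194

0.4194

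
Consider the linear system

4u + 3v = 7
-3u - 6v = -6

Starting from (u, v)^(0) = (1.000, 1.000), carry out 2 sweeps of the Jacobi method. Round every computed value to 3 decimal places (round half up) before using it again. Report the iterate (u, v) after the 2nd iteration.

Iteration 1:
  u = (7 - (3)·1.000) / (4) = 1.000
  v = (-6 - (-3)·1.000) / (-6) = 0.500
Iteration 2:
  u = (7 - (3)·0.500) / (4) = 1.375
  v = (-6 - (-3)·1.000) / (-6) = 0.500

(1.375, 0.500)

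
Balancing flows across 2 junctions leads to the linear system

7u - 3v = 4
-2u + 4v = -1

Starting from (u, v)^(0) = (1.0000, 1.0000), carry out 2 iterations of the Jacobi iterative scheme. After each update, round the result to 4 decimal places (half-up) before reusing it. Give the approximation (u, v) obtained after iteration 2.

(0.6786, 0.2500)

Iteration 1:
  u = (4 - (-3)·1.0000) / (7) = 1.0000
  v = (-1 - (-2)·1.0000) / (4) = 0.2500
Iteration 2:
  u = (4 - (-3)·0.2500) / (7) = 0.6786
  v = (-1 - (-2)·1.0000) / (4) = 0.2500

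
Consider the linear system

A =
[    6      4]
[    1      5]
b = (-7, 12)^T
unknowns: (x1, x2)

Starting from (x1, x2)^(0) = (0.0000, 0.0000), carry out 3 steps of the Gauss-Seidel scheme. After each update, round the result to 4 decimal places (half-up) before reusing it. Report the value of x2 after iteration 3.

Iteration 1:
  x1 = (-7 - (4)·0.0000) / (6) = -1.1667
  x2 = (12 - (1)·-1.1667) / (5) = 2.6333
Iteration 2:
  x1 = (-7 - (4)·2.6333) / (6) = -2.9222
  x2 = (12 - (1)·-2.9222) / (5) = 2.9844
Iteration 3:
  x1 = (-7 - (4)·2.9844) / (6) = -3.1563
  x2 = (12 - (1)·-3.1563) / (5) = 3.0313

3.0313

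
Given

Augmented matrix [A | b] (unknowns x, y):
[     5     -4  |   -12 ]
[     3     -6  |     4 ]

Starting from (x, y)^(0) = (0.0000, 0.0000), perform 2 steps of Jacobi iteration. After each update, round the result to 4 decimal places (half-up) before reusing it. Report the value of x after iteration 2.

Iteration 1:
  x = (-12 - (-4)·0.0000) / (5) = -2.4000
  y = (4 - (3)·0.0000) / (-6) = -0.6667
Iteration 2:
  x = (-12 - (-4)·-0.6667) / (5) = -2.9334
  y = (4 - (3)·-2.4000) / (-6) = -1.8667

-2.9334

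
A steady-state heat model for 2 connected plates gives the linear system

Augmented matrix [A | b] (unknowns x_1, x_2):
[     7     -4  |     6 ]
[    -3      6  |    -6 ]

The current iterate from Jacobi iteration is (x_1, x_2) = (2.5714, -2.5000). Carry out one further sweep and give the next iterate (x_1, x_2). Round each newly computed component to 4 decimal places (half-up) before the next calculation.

One sweep:
  x_1 = (6 - (-4)·-2.5000) / (7) = -0.5714
  x_2 = (-6 - (-3)·2.5714) / (6) = 0.2857

(-0.5714, 0.2857)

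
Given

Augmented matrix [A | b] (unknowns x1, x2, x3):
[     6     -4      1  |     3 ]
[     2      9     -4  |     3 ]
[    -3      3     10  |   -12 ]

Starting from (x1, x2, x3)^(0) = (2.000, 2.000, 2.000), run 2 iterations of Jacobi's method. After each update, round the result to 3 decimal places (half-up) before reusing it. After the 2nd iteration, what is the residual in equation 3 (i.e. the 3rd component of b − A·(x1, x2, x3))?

Iteration 1:
  x1 = (3 - (-4)·2.000 - (1)·2.000) / (6) = 1.500
  x2 = (3 - (2)·2.000 - (-4)·2.000) / (9) = 0.778
  x3 = (-12 - (-3)·2.000 - (3)·2.000) / (10) = -1.200
Iteration 2:
  x1 = (3 - (-4)·0.778 - (1)·-1.200) / (6) = 1.219
  x2 = (3 - (2)·1.500 - (-4)·-1.200) / (9) = -0.533
  x3 = (-12 - (-3)·1.500 - (3)·0.778) / (10) = -0.983
Residual b − A·x = (-5.463, 1.427, 3.086)

3.086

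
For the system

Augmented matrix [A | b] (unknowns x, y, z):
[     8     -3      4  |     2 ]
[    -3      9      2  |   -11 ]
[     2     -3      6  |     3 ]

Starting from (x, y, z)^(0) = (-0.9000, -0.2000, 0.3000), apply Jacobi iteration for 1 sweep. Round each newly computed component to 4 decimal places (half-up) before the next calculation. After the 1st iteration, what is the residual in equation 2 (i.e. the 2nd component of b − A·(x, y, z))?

1.9751

Iteration 1:
  x = (2 - (-3)·-0.2000 - (4)·0.3000) / (8) = 0.0250
  y = (-11 - (-3)·-0.9000 - (2)·0.3000) / (9) = -1.5889
  z = (3 - (2)·-0.9000 - (-3)·-0.2000) / (6) = 0.7000
Residual b − A·x = (-5.7667, 1.9751, -6.0167)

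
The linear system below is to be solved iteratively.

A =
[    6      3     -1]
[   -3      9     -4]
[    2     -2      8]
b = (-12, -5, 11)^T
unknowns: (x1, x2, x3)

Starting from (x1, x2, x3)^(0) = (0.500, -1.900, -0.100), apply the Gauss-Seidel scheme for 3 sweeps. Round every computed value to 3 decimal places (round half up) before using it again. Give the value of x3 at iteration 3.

1.673

Iteration 1:
  x1 = (-12 - (3)·-1.900 - (-1)·-0.100) / (6) = -1.067
  x2 = (-5 - (-3)·-1.067 - (-4)·-0.100) / (9) = -0.956
  x3 = (11 - (2)·-1.067 - (-2)·-0.956) / (8) = 1.403
Iteration 2:
  x1 = (-12 - (3)·-0.956 - (-1)·1.403) / (6) = -1.288
  x2 = (-5 - (-3)·-1.288 - (-4)·1.403) / (9) = -0.361
  x3 = (11 - (2)·-1.288 - (-2)·-0.361) / (8) = 1.607
Iteration 3:
  x1 = (-12 - (3)·-0.361 - (-1)·1.607) / (6) = -1.552
  x2 = (-5 - (-3)·-1.552 - (-4)·1.607) / (9) = -0.359
  x3 = (11 - (2)·-1.552 - (-2)·-0.359) / (8) = 1.673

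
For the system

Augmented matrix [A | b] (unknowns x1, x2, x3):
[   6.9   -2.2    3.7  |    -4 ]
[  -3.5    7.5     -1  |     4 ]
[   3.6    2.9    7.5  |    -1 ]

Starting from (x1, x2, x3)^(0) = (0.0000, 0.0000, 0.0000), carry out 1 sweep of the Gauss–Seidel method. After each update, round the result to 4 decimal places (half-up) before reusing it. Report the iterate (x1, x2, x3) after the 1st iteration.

(-0.5797, 0.2628, 0.0433)

Iteration 1:
  x1 = (-4 - (-2.2)·0.0000 - (3.7)·0.0000) / (6.9) = -0.5797
  x2 = (4 - (-3.5)·-0.5797 - (-1)·0.0000) / (7.5) = 0.2628
  x3 = (-1 - (3.6)·-0.5797 - (2.9)·0.2628) / (7.5) = 0.0433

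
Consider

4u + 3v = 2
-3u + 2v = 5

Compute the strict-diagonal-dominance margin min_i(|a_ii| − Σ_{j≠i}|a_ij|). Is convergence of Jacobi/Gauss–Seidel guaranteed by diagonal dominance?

-1

row 1: |4| − (3) = 1
row 2: |2| − (3) = -1
minimum over rows = -1 → not strictly diagonally dominant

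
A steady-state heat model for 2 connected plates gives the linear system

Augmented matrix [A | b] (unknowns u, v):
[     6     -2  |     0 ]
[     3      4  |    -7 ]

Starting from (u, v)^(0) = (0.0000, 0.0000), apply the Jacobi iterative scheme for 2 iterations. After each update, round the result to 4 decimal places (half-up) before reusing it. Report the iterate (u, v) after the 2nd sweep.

(-0.5833, -1.7500)

Iteration 1:
  u = (0 - (-2)·0.0000) / (6) = 0.0000
  v = (-7 - (3)·0.0000) / (4) = -1.7500
Iteration 2:
  u = (0 - (-2)·-1.7500) / (6) = -0.5833
  v = (-7 - (3)·0.0000) / (4) = -1.7500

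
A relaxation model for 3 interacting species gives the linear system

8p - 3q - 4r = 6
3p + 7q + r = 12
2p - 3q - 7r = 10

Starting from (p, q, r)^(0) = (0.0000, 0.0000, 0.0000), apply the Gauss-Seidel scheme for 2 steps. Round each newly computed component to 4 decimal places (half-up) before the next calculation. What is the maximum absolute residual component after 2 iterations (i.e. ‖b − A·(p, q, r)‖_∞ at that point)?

Iteration 1:
  p = (6 - (-3)·0.0000 - (-4)·0.0000) / (8) = 0.7500
  q = (12 - (3)·0.7500 - (1)·0.0000) / (7) = 1.3929
  r = (10 - (2)·0.7500 - (-3)·1.3929) / (-7) = -1.8112
Iteration 2:
  p = (6 - (-3)·1.3929 - (-4)·-1.8112) / (8) = 0.3667
  q = (12 - (3)·0.3667 - (1)·-1.8112) / (7) = 1.8159
  r = (10 - (2)·0.3667 - (-3)·1.8159) / (-7) = -2.1020
Residual b − A·x = (0.1061, 0.2906, 0.0003); ∞-norm = 0.2906

0.2906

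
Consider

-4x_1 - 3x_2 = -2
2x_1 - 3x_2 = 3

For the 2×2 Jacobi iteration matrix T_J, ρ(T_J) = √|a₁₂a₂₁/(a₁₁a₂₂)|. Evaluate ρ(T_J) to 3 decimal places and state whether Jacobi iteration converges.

a₁₂a₂₁/(a₁₁a₂₂) = (-3)·(2) / ((-4)·(-3)) = -0.500000
ρ = √|-0.500000| = √0.500000 = 0.707
ρ < 1, so Jacobi converges

0.707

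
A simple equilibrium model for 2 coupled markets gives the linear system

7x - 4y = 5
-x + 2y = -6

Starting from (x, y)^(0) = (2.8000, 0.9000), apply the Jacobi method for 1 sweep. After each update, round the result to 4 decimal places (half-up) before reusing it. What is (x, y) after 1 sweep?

(1.2286, -1.6000)

Iteration 1:
  x = (5 - (-4)·0.9000) / (7) = 1.2286
  y = (-6 - (-1)·2.8000) / (2) = -1.6000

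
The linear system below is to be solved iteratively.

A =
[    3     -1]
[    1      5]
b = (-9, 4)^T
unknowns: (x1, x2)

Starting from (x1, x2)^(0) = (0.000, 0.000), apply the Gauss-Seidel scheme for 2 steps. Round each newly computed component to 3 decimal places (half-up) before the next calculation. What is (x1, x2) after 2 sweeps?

(-2.533, 1.307)

Iteration 1:
  x1 = (-9 - (-1)·0.000) / (3) = -3.000
  x2 = (4 - (1)·-3.000) / (5) = 1.400
Iteration 2:
  x1 = (-9 - (-1)·1.400) / (3) = -2.533
  x2 = (4 - (1)·-2.533) / (5) = 1.307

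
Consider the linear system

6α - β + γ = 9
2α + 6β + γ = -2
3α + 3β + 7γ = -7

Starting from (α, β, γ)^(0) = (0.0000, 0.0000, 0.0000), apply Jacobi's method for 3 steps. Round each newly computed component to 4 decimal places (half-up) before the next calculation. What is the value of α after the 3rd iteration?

Iteration 1:
  α = (9 - (-1)·0.0000 - (1)·0.0000) / (6) = 1.5000
  β = (-2 - (2)·0.0000 - (1)·0.0000) / (6) = -0.3333
  γ = (-7 - (3)·0.0000 - (3)·0.0000) / (7) = -1.0000
Iteration 2:
  α = (9 - (-1)·-0.3333 - (1)·-1.0000) / (6) = 1.6111
  β = (-2 - (2)·1.5000 - (1)·-1.0000) / (6) = -0.6667
  γ = (-7 - (3)·1.5000 - (3)·-0.3333) / (7) = -1.5000
Iteration 3:
  α = (9 - (-1)·-0.6667 - (1)·-1.5000) / (6) = 1.6389
  β = (-2 - (2)·1.6111 - (1)·-1.5000) / (6) = -0.6204
  γ = (-7 - (3)·1.6111 - (3)·-0.6667) / (7) = -1.4047

1.6389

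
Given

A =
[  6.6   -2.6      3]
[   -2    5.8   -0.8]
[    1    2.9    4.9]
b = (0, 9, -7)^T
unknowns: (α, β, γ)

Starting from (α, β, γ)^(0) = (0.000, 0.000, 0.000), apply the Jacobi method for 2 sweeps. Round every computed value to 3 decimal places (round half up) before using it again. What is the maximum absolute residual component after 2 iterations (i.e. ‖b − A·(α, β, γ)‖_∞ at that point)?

2.241

Iteration 1:
  α = (0 - (-2.6)·0.000 - (3)·0.000) / (6.6) = 0.000
  β = (9 - (-2)·0.000 - (-0.8)·0.000) / (5.8) = 1.552
  γ = (-7 - (1)·0.000 - (2.9)·0.000) / (4.9) = -1.429
Iteration 2:
  α = (0 - (-2.6)·1.552 - (3)·-1.429) / (6.6) = 1.261
  β = (9 - (-2)·0.000 - (-0.8)·-1.429) / (5.8) = 1.355
  γ = (-7 - (1)·0.000 - (2.9)·1.552) / (4.9) = -2.347
Residual b − A·x = (2.241, 1.785, -0.690); ∞-norm = 2.241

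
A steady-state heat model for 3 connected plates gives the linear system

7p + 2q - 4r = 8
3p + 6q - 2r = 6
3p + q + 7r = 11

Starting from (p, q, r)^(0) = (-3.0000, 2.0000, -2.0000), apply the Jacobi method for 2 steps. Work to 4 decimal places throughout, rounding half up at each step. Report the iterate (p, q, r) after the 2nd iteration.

(2.0884, 2.1428, 1.5544)

Iteration 1:
  p = (8 - (2)·2.0000 - (-4)·-2.0000) / (7) = -0.5714
  q = (6 - (3)·-3.0000 - (-2)·-2.0000) / (6) = 1.8333
  r = (11 - (3)·-3.0000 - (1)·2.0000) / (7) = 2.5714
Iteration 2:
  p = (8 - (2)·1.8333 - (-4)·2.5714) / (7) = 2.0884
  q = (6 - (3)·-0.5714 - (-2)·2.5714) / (6) = 2.1428
  r = (11 - (3)·-0.5714 - (1)·1.8333) / (7) = 1.5544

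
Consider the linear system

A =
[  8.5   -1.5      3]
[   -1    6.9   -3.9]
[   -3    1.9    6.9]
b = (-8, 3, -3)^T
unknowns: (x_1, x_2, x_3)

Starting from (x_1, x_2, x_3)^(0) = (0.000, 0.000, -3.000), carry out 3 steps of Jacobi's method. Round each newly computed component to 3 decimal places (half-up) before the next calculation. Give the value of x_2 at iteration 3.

Iteration 1:
  x_1 = (-8 - (-1.5)·0.000 - (3)·-3.000) / (8.5) = 0.118
  x_2 = (3 - (-1)·0.000 - (-3.9)·-3.000) / (6.9) = -1.261
  x_3 = (-3 - (-3)·0.000 - (1.9)·0.000) / (6.9) = -0.435
Iteration 2:
  x_1 = (-8 - (-1.5)·-1.261 - (3)·-0.435) / (8.5) = -1.010
  x_2 = (3 - (-1)·0.118 - (-3.9)·-0.435) / (6.9) = 0.206
  x_3 = (-3 - (-3)·0.118 - (1.9)·-1.261) / (6.9) = -0.036
Iteration 3:
  x_1 = (-8 - (-1.5)·0.206 - (3)·-0.036) / (8.5) = -0.892
  x_2 = (3 - (-1)·-1.010 - (-3.9)·-0.036) / (6.9) = 0.268
  x_3 = (-3 - (-3)·-1.010 - (1.9)·0.206) / (6.9) = -0.931

0.268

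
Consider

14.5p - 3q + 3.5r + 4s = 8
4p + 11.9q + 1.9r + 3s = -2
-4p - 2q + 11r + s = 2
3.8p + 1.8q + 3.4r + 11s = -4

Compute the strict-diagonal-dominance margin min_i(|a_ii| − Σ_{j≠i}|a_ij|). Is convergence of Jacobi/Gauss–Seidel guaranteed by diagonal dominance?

2

row 1: |14.5| − (3+3.5+4) = 4
row 2: |11.9| − (4+1.9+3) = 3
row 3: |11| − (4+2+1) = 4
row 4: |11| − (3.8+1.8+3.4) = 2
minimum over rows = 2 → strictly diagonally dominant (convergence guaranteed)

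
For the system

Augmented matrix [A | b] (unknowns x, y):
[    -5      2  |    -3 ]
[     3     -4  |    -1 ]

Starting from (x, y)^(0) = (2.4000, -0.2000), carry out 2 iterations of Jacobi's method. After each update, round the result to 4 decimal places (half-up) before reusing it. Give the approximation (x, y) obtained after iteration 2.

(1.4200, 0.6400)

Iteration 1:
  x = (-3 - (2)·-0.2000) / (-5) = 0.5200
  y = (-1 - (3)·2.4000) / (-4) = 2.0500
Iteration 2:
  x = (-3 - (2)·2.0500) / (-5) = 1.4200
  y = (-1 - (3)·0.5200) / (-4) = 0.6400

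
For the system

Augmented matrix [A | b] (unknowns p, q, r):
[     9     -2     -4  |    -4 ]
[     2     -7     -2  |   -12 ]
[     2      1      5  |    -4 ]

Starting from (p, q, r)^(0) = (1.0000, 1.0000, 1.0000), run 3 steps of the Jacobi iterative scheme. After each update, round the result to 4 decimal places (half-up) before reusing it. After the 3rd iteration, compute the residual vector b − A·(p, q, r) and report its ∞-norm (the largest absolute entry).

Iteration 1:
  p = (-4 - (-2)·1.0000 - (-4)·1.0000) / (9) = 0.2222
  q = (-12 - (2)·1.0000 - (-2)·1.0000) / (-7) = 1.7143
  r = (-4 - (2)·1.0000 - (1)·1.0000) / (5) = -1.4000
Iteration 2:
  p = (-4 - (-2)·1.7143 - (-4)·-1.4000) / (9) = -0.6857
  q = (-12 - (2)·0.2222 - (-2)·-1.4000) / (-7) = 2.1778
  r = (-4 - (2)·0.2222 - (1)·1.7143) / (5) = -1.2317
Iteration 3:
  p = (-4 - (-2)·2.1778 - (-4)·-1.2317) / (9) = -0.5079
  q = (-12 - (2)·-0.6857 - (-2)·-1.2317) / (-7) = 1.8703
  r = (-4 - (2)·-0.6857 - (1)·2.1778) / (5) = -0.9613
Residual b − A·x = (0.4665, 0.1853, -0.0480); ∞-norm = 0.4665

0.4665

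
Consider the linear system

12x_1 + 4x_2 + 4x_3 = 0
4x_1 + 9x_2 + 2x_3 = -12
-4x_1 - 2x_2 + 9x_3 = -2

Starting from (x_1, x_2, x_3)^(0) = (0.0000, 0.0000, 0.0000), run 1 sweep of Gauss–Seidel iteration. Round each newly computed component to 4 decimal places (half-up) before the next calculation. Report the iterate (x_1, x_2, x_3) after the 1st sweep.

Iteration 1:
  x_1 = (0 - (4)·0.0000 - (4)·0.0000) / (12) = 0.0000
  x_2 = (-12 - (4)·0.0000 - (2)·0.0000) / (9) = -1.3333
  x_3 = (-2 - (-4)·0.0000 - (-2)·-1.3333) / (9) = -0.5185

(0.0000, -1.3333, -0.5185)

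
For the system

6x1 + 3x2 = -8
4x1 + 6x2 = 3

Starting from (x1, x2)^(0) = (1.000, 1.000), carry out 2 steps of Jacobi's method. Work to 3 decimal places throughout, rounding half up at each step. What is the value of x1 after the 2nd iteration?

-1.250

Iteration 1:
  x1 = (-8 - (3)·1.000) / (6) = -1.833
  x2 = (3 - (4)·1.000) / (6) = -0.167
Iteration 2:
  x1 = (-8 - (3)·-0.167) / (6) = -1.250
  x2 = (3 - (4)·-1.833) / (6) = 1.722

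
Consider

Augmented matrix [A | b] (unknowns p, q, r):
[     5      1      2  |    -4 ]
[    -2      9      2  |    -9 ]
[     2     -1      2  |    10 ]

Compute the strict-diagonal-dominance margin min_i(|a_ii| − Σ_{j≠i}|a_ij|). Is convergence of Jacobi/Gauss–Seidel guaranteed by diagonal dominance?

-1

row 1: |5| − (1+2) = 2
row 2: |9| − (2+2) = 5
row 3: |2| − (2+1) = -1
minimum over rows = -1 → not strictly diagonally dominant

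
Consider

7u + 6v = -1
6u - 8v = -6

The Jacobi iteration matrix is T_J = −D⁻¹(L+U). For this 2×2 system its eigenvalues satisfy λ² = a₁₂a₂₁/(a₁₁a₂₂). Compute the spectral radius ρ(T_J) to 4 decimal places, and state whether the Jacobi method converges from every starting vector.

a₁₂a₂₁/(a₁₁a₂₂) = (6)·(6) / ((7)·(-8)) = -0.642857
ρ = √|-0.642857| = √0.642857 = 0.8018
ρ < 1, so Jacobi converges

0.8018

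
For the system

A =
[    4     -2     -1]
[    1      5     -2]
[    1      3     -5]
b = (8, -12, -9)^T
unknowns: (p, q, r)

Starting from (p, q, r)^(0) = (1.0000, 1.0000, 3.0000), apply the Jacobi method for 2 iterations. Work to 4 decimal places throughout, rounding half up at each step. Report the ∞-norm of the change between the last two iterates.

Iteration 1:
  p = (8 - (-2)·1.0000 - (-1)·3.0000) / (4) = 3.2500
  q = (-12 - (1)·1.0000 - (-2)·3.0000) / (5) = -1.4000
  r = (-9 - (1)·1.0000 - (3)·1.0000) / (-5) = 2.6000
Iteration 2:
  p = (8 - (-2)·-1.4000 - (-1)·2.6000) / (4) = 1.9500
  q = (-12 - (1)·3.2500 - (-2)·2.6000) / (5) = -2.0100
  r = (-9 - (1)·3.2500 - (3)·-1.4000) / (-5) = 1.6100
Change: (-1.3000, -0.6100, -0.9900) → max |·| = 1.3000

1.3000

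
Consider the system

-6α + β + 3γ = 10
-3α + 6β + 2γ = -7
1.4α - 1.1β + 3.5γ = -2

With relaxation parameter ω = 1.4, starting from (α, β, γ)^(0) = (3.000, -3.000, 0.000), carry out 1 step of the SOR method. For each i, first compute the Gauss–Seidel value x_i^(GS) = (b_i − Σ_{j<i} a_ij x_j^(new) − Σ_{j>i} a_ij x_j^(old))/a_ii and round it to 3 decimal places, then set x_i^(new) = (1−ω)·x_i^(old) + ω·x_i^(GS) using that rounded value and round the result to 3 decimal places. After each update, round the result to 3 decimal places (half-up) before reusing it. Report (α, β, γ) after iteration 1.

Iteration 1:
  α: GS value = (10 - (1)·-3.000 - (3)·0.000) / (-6) = -2.167;  α ← (1−ω)·3.000 + ω·-2.167 = -4.234
  β: GS value = (-7 - (-3)·-4.234 - (2)·0.000) / (6) = -3.284;  β ← (1−ω)·-3.000 + ω·-3.284 = -3.398
  γ: GS value = (-2 - (1.4)·-4.234 - (-1.1)·-3.398) / (3.5) = 0.054;  γ ← (1−ω)·0.000 + ω·0.054 = 0.076

(-4.234, -3.398, 0.076)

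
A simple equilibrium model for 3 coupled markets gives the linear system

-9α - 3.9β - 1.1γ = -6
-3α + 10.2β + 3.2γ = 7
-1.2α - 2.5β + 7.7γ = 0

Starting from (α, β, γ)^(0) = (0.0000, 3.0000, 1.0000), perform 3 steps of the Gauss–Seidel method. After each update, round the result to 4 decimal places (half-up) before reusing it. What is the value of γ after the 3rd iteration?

0.2429

Iteration 1:
  α = (-6 - (-3.9)·3.0000 - (-1.1)·1.0000) / (-9) = -0.7556
  β = (7 - (-3)·-0.7556 - (3.2)·1.0000) / (10.2) = 0.1503
  γ = (0 - (-1.2)·-0.7556 - (-2.5)·0.1503) / (7.7) = -0.0690
Iteration 2:
  α = (-6 - (-3.9)·0.1503 - (-1.1)·-0.0690) / (-9) = 0.6100
  β = (7 - (-3)·0.6100 - (3.2)·-0.0690) / (10.2) = 0.8873
  γ = (0 - (-1.2)·0.6100 - (-2.5)·0.8873) / (7.7) = 0.3831
Iteration 3:
  α = (-6 - (-3.9)·0.8873 - (-1.1)·0.3831) / (-9) = 0.2353
  β = (7 - (-3)·0.2353 - (3.2)·0.3831) / (10.2) = 0.6353
  γ = (0 - (-1.2)·0.2353 - (-2.5)·0.6353) / (7.7) = 0.2429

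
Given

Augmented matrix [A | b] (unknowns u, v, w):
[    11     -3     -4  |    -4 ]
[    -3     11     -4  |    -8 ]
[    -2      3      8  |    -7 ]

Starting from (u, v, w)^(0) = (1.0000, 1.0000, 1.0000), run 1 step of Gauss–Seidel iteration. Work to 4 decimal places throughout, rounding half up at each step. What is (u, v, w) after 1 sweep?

Iteration 1:
  u = (-4 - (-3)·1.0000 - (-4)·1.0000) / (11) = 0.2727
  v = (-8 - (-3)·0.2727 - (-4)·1.0000) / (11) = -0.2893
  w = (-7 - (-2)·0.2727 - (3)·-0.2893) / (8) = -0.6983

(0.2727, -0.2893, -0.6983)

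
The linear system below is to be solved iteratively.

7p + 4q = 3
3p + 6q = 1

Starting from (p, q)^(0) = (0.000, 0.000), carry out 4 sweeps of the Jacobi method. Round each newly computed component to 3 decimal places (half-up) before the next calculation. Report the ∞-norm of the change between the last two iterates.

Iteration 1:
  p = (3 - (4)·0.000) / (7) = 0.429
  q = (1 - (3)·0.000) / (6) = 0.167
Iteration 2:
  p = (3 - (4)·0.167) / (7) = 0.333
  q = (1 - (3)·0.429) / (6) = -0.048
Iteration 3:
  p = (3 - (4)·-0.048) / (7) = 0.456
  q = (1 - (3)·0.333) / (6) = 0.000
Iteration 4:
  p = (3 - (4)·0.000) / (7) = 0.429
  q = (1 - (3)·0.456) / (6) = -0.061
Change: (-0.027, -0.061) → max |·| = 0.061

0.061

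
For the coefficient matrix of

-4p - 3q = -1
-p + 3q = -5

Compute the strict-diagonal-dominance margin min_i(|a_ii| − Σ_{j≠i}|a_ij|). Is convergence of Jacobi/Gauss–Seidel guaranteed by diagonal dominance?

1

row 1: |-4| − (3) = 1
row 2: |3| − (1) = 2
minimum over rows = 1 → strictly diagonally dominant (convergence guaranteed)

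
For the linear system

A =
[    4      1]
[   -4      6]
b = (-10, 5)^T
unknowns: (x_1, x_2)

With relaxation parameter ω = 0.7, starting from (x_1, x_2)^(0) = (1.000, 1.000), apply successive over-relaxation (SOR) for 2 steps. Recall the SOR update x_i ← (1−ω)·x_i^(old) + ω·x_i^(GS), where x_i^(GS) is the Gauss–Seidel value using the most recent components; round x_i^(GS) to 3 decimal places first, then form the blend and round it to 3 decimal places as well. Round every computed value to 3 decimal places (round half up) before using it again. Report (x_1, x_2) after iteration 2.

(-2.259, -0.434)

Iteration 1:
  x_1: GS value = (-10 - (1)·1.000) / (4) = -2.750;  x_1 ← (1−ω)·1.000 + ω·-2.750 = -1.625
  x_2: GS value = (5 - (-4)·-1.625) / (6) = -0.250;  x_2 ← (1−ω)·1.000 + ω·-0.250 = 0.125
Iteration 2:
  x_1: GS value = (-10 - (1)·0.125) / (4) = -2.531;  x_1 ← (1−ω)·-1.625 + ω·-2.531 = -2.259
  x_2: GS value = (5 - (-4)·-2.259) / (6) = -0.673;  x_2 ← (1−ω)·0.125 + ω·-0.673 = -0.434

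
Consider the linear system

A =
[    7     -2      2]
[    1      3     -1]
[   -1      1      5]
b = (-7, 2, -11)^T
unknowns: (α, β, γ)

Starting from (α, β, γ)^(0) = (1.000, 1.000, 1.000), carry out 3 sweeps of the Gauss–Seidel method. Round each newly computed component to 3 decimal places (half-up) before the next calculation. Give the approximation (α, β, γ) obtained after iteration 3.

(-0.472, 0.118, -2.318)

Iteration 1:
  α = (-7 - (-2)·1.000 - (2)·1.000) / (7) = -1.000
  β = (2 - (1)·-1.000 - (-1)·1.000) / (3) = 1.333
  γ = (-11 - (-1)·-1.000 - (1)·1.333) / (5) = -2.667
Iteration 2:
  α = (-7 - (-2)·1.333 - (2)·-2.667) / (7) = 0.143
  β = (2 - (1)·0.143 - (-1)·-2.667) / (3) = -0.270
  γ = (-11 - (-1)·0.143 - (1)·-0.270) / (5) = -2.117
Iteration 3:
  α = (-7 - (-2)·-0.270 - (2)·-2.117) / (7) = -0.472
  β = (2 - (1)·-0.472 - (-1)·-2.117) / (3) = 0.118
  γ = (-11 - (-1)·-0.472 - (1)·0.118) / (5) = -2.318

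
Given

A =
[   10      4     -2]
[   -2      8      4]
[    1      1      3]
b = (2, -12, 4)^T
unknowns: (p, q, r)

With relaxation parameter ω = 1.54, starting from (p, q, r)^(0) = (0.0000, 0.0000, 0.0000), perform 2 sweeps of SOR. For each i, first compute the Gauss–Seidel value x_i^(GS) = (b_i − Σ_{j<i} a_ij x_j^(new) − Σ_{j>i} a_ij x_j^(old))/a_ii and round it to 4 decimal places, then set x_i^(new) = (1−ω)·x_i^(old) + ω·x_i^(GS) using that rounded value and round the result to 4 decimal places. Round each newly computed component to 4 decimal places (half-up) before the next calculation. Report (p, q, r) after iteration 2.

Iteration 1:
  p: GS value = (2 - (4)·0.0000 - (-2)·0.0000) / (10) = 0.2000;  p ← (1−ω)·0.0000 + ω·0.2000 = 0.3080
  q: GS value = (-12 - (-2)·0.3080 - (4)·0.0000) / (8) = -1.4230;  q ← (1−ω)·0.0000 + ω·-1.4230 = -2.1914
  r: GS value = (4 - (1)·0.3080 - (1)·-2.1914) / (3) = 1.9611;  r ← (1−ω)·0.0000 + ω·1.9611 = 3.0201
Iteration 2:
  p: GS value = (2 - (4)·-2.1914 - (-2)·3.0201) / (10) = 1.6806;  p ← (1−ω)·0.3080 + ω·1.6806 = 2.4218
  q: GS value = (-12 - (-2)·2.4218 - (4)·3.0201) / (8) = -2.4046;  q ← (1−ω)·-2.1914 + ω·-2.4046 = -2.5197
  r: GS value = (4 - (1)·2.4218 - (1)·-2.5197) / (3) = 1.3660;  r ← (1−ω)·3.0201 + ω·1.3660 = 0.4728

(2.4218, -2.5197, 0.4728)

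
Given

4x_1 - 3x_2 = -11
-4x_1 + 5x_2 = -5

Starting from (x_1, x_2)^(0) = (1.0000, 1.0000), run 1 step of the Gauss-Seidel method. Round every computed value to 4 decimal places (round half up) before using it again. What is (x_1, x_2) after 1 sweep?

Iteration 1:
  x_1 = (-11 - (-3)·1.0000) / (4) = -2.0000
  x_2 = (-5 - (-4)·-2.0000) / (5) = -2.6000

(-2.0000, -2.6000)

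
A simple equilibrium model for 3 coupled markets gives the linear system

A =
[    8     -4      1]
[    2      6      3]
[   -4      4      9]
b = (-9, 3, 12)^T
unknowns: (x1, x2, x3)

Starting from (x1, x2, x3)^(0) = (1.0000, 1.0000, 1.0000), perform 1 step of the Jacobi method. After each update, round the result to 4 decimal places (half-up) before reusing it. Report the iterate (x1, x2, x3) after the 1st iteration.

Iteration 1:
  x1 = (-9 - (-4)·1.0000 - (1)·1.0000) / (8) = -0.7500
  x2 = (3 - (2)·1.0000 - (3)·1.0000) / (6) = -0.3333
  x3 = (12 - (-4)·1.0000 - (4)·1.0000) / (9) = 1.3333

(-0.7500, -0.3333, 1.3333)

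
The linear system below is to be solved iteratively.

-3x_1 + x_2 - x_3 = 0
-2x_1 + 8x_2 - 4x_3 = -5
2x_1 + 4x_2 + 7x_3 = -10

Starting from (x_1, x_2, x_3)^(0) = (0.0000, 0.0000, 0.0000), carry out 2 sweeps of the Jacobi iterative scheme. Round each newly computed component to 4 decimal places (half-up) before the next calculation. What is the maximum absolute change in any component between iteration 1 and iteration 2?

0.7143

Iteration 1:
  x_1 = (0 - (1)·0.0000 - (-1)·0.0000) / (-3) = 0.0000
  x_2 = (-5 - (-2)·0.0000 - (-4)·0.0000) / (8) = -0.6250
  x_3 = (-10 - (2)·0.0000 - (4)·0.0000) / (7) = -1.4286
Iteration 2:
  x_1 = (0 - (1)·-0.6250 - (-1)·-1.4286) / (-3) = 0.2679
  x_2 = (-5 - (-2)·0.0000 - (-4)·-1.4286) / (8) = -1.3393
  x_3 = (-10 - (2)·0.0000 - (4)·-0.6250) / (7) = -1.0714
Change: (0.2679, -0.7143, 0.3572) → max |·| = 0.7143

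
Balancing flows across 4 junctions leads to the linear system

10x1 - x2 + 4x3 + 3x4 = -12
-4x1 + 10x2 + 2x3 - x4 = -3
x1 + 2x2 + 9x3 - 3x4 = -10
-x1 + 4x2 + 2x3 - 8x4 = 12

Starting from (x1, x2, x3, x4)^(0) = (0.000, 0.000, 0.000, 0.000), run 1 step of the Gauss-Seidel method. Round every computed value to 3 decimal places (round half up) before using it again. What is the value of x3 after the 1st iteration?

-0.804

Iteration 1:
  x1 = (-12 - (-1)·0.000 - (4)·0.000 - (3)·0.000) / (10) = -1.200
  x2 = (-3 - (-4)·-1.200 - (2)·0.000 - (-1)·0.000) / (10) = -0.780
  x3 = (-10 - (1)·-1.200 - (2)·-0.780 - (-3)·0.000) / (9) = -0.804
  x4 = (12 - (-1)·-1.200 - (4)·-0.780 - (2)·-0.804) / (-8) = -1.941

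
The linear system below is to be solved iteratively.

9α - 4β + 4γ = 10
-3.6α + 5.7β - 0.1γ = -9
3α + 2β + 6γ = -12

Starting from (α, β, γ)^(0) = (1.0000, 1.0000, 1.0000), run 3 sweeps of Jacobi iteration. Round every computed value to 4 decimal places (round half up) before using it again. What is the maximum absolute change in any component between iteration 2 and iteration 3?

0.5446

Iteration 1:
  α = (10 - (-4)·1.0000 - (4)·1.0000) / (9) = 1.1111
  β = (-9 - (-3.6)·1.0000 - (-0.1)·1.0000) / (5.7) = -0.9298
  γ = (-12 - (3)·1.0000 - (2)·1.0000) / (6) = -2.8333
Iteration 2:
  α = (10 - (-4)·-0.9298 - (4)·-2.8333) / (9) = 1.9571
  β = (-9 - (-3.6)·1.1111 - (-0.1)·-2.8333) / (5.7) = -0.9269
  γ = (-12 - (3)·1.1111 - (2)·-0.9298) / (6) = -2.2456
Iteration 3:
  α = (10 - (-4)·-0.9269 - (4)·-2.2456) / (9) = 1.6972
  β = (-9 - (-3.6)·1.9571 - (-0.1)·-2.2456) / (5.7) = -0.3823
  γ = (-12 - (3)·1.9571 - (2)·-0.9269) / (6) = -2.6696
Change: (-0.2599, 0.5446, -0.4240) → max |·| = 0.5446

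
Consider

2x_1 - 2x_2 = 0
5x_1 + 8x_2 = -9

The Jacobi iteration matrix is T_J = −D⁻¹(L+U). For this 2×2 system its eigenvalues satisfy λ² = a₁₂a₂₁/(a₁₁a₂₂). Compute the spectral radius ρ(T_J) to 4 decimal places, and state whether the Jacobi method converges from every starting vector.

a₁₂a₂₁/(a₁₁a₂₂) = (-2)·(5) / ((2)·(8)) = -0.625000
ρ = √|-0.625000| = √0.625000 = 0.7906
ρ < 1, so Jacobi converges

0.7906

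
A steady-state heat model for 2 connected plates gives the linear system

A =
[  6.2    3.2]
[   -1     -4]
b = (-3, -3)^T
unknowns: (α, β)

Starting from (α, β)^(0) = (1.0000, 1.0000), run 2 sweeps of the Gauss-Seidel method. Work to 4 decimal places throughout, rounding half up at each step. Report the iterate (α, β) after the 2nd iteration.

Iteration 1:
  α = (-3 - (3.2)·1.0000) / (6.2) = -1.0000
  β = (-3 - (-1)·-1.0000) / (-4) = 1.0000
Iteration 2:
  α = (-3 - (3.2)·1.0000) / (6.2) = -1.0000
  β = (-3 - (-1)·-1.0000) / (-4) = 1.0000

(-1.0000, 1.0000)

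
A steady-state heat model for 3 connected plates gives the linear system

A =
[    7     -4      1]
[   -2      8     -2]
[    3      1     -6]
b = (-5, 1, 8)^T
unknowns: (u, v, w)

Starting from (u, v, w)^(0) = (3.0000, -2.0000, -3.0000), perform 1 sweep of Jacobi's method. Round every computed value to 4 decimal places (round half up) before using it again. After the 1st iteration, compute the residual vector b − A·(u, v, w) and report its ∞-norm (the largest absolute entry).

Iteration 1:
  u = (-5 - (-4)·-2.0000 - (1)·-3.0000) / (7) = -1.4286
  v = (1 - (-2)·3.0000 - (-2)·-3.0000) / (8) = 0.1250
  w = (8 - (3)·3.0000 - (1)·-2.0000) / (-6) = -0.1667
Residual b − A·x = (5.6669, -3.1906, 11.1606); ∞-norm = 11.1606

11.1606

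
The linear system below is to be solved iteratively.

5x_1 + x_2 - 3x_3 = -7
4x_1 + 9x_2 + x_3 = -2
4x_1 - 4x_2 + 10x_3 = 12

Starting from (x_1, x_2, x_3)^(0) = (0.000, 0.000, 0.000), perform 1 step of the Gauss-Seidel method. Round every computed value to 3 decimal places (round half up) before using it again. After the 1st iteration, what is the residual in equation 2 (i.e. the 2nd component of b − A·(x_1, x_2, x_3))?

Iteration 1:
  x_1 = (-7 - (1)·0.000 - (-3)·0.000) / (5) = -1.400
  x_2 = (-2 - (4)·-1.400 - (1)·0.000) / (9) = 0.400
  x_3 = (12 - (4)·-1.400 - (-4)·0.400) / (10) = 1.920
Residual b − A·x = (5.360, -1.920, 0.000)

-1.920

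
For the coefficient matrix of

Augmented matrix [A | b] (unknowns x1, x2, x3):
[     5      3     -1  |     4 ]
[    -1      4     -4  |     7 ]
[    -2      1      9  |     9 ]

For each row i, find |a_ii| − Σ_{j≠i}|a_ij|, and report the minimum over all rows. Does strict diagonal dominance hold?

row 1: |5| − (3+1) = 1
row 2: |4| − (1+4) = -1
row 3: |9| − (2+1) = 6
minimum over rows = -1 → not strictly diagonally dominant

-1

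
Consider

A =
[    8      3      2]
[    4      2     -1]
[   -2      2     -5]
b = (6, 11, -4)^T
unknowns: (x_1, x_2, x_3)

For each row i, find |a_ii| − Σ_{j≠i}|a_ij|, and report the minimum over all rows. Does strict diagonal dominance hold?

row 1: |8| − (3+2) = 3
row 2: |2| − (4+1) = -3
row 3: |-5| − (2+2) = 1
minimum over rows = -3 → not strictly diagonally dominant

-3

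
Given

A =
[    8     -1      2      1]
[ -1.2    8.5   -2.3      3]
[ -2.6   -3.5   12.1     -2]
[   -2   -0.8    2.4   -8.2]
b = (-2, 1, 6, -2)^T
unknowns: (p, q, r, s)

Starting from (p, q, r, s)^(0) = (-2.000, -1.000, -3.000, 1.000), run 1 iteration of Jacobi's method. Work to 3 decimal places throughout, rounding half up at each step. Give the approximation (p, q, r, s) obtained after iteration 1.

(0.250, -1.329, -0.058, -0.049)

Iteration 1:
  p = (-2 - (-1)·-1.000 - (2)·-3.000 - (1)·1.000) / (8) = 0.250
  q = (1 - (-1.2)·-2.000 - (-2.3)·-3.000 - (3)·1.000) / (8.5) = -1.329
  r = (6 - (-2.6)·-2.000 - (-3.5)·-1.000 - (-2)·1.000) / (12.1) = -0.058
  s = (-2 - (-2)·-2.000 - (-0.8)·-1.000 - (2.4)·-3.000) / (-8.2) = -0.049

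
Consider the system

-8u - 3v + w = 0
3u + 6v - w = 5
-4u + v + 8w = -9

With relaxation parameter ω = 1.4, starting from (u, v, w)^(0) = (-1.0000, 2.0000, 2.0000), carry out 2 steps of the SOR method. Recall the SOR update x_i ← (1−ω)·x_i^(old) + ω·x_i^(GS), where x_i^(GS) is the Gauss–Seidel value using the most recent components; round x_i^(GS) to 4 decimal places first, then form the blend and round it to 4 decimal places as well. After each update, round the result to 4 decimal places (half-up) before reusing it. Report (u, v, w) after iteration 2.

(-0.9121, 0.7420, -1.2363)

Iteration 1:
  u: GS value = (0 - (-3)·2.0000 - (1)·2.0000) / (-8) = -0.5000;  u ← (1−ω)·-1.0000 + ω·-0.5000 = -0.3000
  v: GS value = (5 - (3)·-0.3000 - (-1)·2.0000) / (6) = 1.3167;  v ← (1−ω)·2.0000 + ω·1.3167 = 1.0434
  w: GS value = (-9 - (-4)·-0.3000 - (1)·1.0434) / (8) = -1.4054;  w ← (1−ω)·2.0000 + ω·-1.4054 = -2.7676
Iteration 2:
  u: GS value = (0 - (-3)·1.0434 - (1)·-2.7676) / (-8) = -0.7372;  u ← (1−ω)·-0.3000 + ω·-0.7372 = -0.9121
  v: GS value = (5 - (3)·-0.9121 - (-1)·-2.7676) / (6) = 0.8281;  v ← (1−ω)·1.0434 + ω·0.8281 = 0.7420
  w: GS value = (-9 - (-4)·-0.9121 - (1)·0.7420) / (8) = -1.6738;  w ← (1−ω)·-2.7676 + ω·-1.6738 = -1.2363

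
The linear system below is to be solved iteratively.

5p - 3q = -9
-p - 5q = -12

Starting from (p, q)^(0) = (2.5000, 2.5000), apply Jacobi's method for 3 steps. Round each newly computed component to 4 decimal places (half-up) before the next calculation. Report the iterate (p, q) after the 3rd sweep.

(-0.3240, 2.5320)

Iteration 1:
  p = (-9 - (-3)·2.5000) / (5) = -0.3000
  q = (-12 - (-1)·2.5000) / (-5) = 1.9000
Iteration 2:
  p = (-9 - (-3)·1.9000) / (5) = -0.6600
  q = (-12 - (-1)·-0.3000) / (-5) = 2.4600
Iteration 3:
  p = (-9 - (-3)·2.4600) / (5) = -0.3240
  q = (-12 - (-1)·-0.6600) / (-5) = 2.5320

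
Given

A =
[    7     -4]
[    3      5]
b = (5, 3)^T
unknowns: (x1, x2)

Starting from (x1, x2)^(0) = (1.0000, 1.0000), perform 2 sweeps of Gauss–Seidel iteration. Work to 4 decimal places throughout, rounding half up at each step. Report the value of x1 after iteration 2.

Iteration 1:
  x1 = (5 - (-4)·1.0000) / (7) = 1.2857
  x2 = (3 - (3)·1.2857) / (5) = -0.1714
Iteration 2:
  x1 = (5 - (-4)·-0.1714) / (7) = 0.6163
  x2 = (3 - (3)·0.6163) / (5) = 0.2302

0.6163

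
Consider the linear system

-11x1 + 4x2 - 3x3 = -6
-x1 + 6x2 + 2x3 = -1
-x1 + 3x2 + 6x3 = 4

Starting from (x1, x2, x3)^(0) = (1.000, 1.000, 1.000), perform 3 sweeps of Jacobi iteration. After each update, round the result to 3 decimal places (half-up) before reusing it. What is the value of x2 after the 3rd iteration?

Iteration 1:
  x1 = (-6 - (4)·1.000 - (-3)·1.000) / (-11) = 0.636
  x2 = (-1 - (-1)·1.000 - (2)·1.000) / (6) = -0.333
  x3 = (4 - (-1)·1.000 - (3)·1.000) / (6) = 0.333
Iteration 2:
  x1 = (-6 - (4)·-0.333 - (-3)·0.333) / (-11) = 0.334
  x2 = (-1 - (-1)·0.636 - (2)·0.333) / (6) = -0.172
  x3 = (4 - (-1)·0.636 - (3)·-0.333) / (6) = 0.939
Iteration 3:
  x1 = (-6 - (4)·-0.172 - (-3)·0.939) / (-11) = 0.227
  x2 = (-1 - (-1)·0.334 - (2)·0.939) / (6) = -0.424
  x3 = (4 - (-1)·0.334 - (3)·-0.172) / (6) = 0.808

-0.424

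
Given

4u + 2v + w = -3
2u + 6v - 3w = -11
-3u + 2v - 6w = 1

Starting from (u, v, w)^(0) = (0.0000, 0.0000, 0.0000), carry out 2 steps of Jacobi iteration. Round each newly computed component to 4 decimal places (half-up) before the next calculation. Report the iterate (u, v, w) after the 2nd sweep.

(0.2083, -1.6667, -0.4028)

Iteration 1:
  u = (-3 - (2)·0.0000 - (1)·0.0000) / (4) = -0.7500
  v = (-11 - (2)·0.0000 - (-3)·0.0000) / (6) = -1.8333
  w = (1 - (-3)·0.0000 - (2)·0.0000) / (-6) = -0.1667
Iteration 2:
  u = (-3 - (2)·-1.8333 - (1)·-0.1667) / (4) = 0.2083
  v = (-11 - (2)·-0.7500 - (-3)·-0.1667) / (6) = -1.6667
  w = (1 - (-3)·-0.7500 - (2)·-1.8333) / (-6) = -0.4028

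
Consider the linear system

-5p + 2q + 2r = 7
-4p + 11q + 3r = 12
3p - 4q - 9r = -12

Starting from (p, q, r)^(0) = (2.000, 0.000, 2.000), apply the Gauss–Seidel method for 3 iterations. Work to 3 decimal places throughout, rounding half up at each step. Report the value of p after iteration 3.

Iteration 1:
  p = (7 - (2)·0.000 - (2)·2.000) / (-5) = -0.600
  q = (12 - (-4)·-0.600 - (3)·2.000) / (11) = 0.327
  r = (-12 - (3)·-0.600 - (-4)·0.327) / (-9) = 0.988
Iteration 2:
  p = (7 - (2)·0.327 - (2)·0.988) / (-5) = -0.874
  q = (12 - (-4)·-0.874 - (3)·0.988) / (11) = 0.504
  r = (-12 - (3)·-0.874 - (-4)·0.504) / (-9) = 0.818
Iteration 3:
  p = (7 - (2)·0.504 - (2)·0.818) / (-5) = -0.871
  q = (12 - (-4)·-0.871 - (3)·0.818) / (11) = 0.551
  r = (-12 - (3)·-0.871 - (-4)·0.551) / (-9) = 0.798

-0.871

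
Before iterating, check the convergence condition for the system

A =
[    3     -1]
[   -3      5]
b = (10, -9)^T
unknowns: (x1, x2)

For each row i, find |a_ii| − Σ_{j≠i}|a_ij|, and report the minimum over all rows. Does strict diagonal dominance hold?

row 1: |3| − (1) = 2
row 2: |5| − (3) = 2
minimum over rows = 2 → strictly diagonally dominant (convergence guaranteed)

2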